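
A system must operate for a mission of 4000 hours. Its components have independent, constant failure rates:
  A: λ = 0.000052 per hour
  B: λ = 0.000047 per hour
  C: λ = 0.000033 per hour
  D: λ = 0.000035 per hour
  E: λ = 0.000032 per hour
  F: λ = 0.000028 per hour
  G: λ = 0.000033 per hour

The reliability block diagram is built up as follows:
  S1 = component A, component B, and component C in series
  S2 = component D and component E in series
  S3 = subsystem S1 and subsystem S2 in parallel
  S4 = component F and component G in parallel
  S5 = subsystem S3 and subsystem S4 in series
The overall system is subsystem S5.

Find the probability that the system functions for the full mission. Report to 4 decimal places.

R(A) = exp(−0.000052 × 4000) = 0.812207
R(B) = exp(−0.000047 × 4000) = 0.828615
R(C) = exp(−0.000033 × 4000) = 0.876341
R(D) = exp(−0.000035 × 4000) = 0.869358
R(E) = exp(−0.000032 × 4000) = 0.879853
R(F) = exp(−0.000028 × 4000) = 0.894044
R(G) = exp(−0.000033 × 4000) = 0.876341
Series (A, B, and C): 0.812207 × 0.828615 × 0.876341 = 0.589784
Series (D and E): 0.869358 × 0.879853 = 0.764907
Parallel ([0.589784] and [0.764907]): 1 − (1 − 0.589784)(1 − 0.764907) = 0.903561
Parallel (F and G): 1 − (1 − 0.894044)(1 − 0.876341) = 0.986898
Series ([0.903561] and [0.986898]): 0.903561 × 0.986898 = 0.8917

0.8917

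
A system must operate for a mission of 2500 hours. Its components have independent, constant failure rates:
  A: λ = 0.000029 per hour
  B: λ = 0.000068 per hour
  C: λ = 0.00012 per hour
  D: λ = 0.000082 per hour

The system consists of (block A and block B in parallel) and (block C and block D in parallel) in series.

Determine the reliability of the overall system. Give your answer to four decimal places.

0.9416

R(A) = exp(−0.000029 × 2500) = 0.930066
R(B) = exp(−0.000068 × 2500) = 0.843665
R(C) = exp(−0.00012 × 2500) = 0.740818
R(D) = exp(−0.000082 × 2500) = 0.814647
Parallel (A and B): 1 − (1 − 0.930066)(1 − 0.843665) = 0.989067
Parallel (C and D): 1 − (1 − 0.740818)(1 − 0.814647) = 0.951960
Series ([0.989067] and [0.951960]): 0.989067 × 0.951960 = 0.9416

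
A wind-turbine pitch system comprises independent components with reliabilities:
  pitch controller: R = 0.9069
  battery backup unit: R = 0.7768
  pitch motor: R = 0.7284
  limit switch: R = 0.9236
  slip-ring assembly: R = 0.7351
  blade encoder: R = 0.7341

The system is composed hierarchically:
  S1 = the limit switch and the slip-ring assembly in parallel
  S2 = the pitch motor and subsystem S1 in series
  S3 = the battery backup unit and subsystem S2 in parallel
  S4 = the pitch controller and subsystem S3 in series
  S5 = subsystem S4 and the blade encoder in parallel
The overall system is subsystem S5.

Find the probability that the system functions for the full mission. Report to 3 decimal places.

0.960

Parallel (limit switch and slip-ring assembly): 1 − (1 − 0.92360)(1 − 0.73510) = 0.97976
Series (pitch motor and [0.97976]): 0.72840 × 0.97976 = 0.71366
Parallel (battery backup unit and [0.71366]): 1 − (1 − 0.77680)(1 − 0.71366) = 0.93609
Series (pitch controller and [0.93609]): 0.90690 × 0.93609 = 0.84894
Parallel ([0.84894] and blade encoder): 1 − (1 − 0.84894)(1 − 0.73410) = 0.960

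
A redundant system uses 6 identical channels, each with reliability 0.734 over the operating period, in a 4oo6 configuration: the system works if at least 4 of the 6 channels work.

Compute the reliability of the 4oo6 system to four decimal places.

R = Σ_{i=4}^{6} C(6,i) p^i (1−p)^{6−i} with p = 0.734
C(6,4)·0.734^4·0.266^2 = 0.308062
C(6,5)·0.734^5·0.266^1 = 0.340027
C(6,6)·0.734^6·0.266^0 = 0.156378
Sum = 0.8045

0.8045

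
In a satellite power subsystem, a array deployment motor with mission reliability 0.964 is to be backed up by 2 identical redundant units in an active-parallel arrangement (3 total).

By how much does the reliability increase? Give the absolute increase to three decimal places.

0.036

R_before = 0.964
R_after = 1 − (1 − 0.964)^3 = 1.000
ΔR = 1.000 − 0.964 = 0.036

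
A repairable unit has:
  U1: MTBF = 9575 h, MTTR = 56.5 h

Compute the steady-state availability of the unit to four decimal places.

0.9941

A(U1) = MTBF/(MTBF+MTTR) = 9575/(9575+56.5) = 0.9941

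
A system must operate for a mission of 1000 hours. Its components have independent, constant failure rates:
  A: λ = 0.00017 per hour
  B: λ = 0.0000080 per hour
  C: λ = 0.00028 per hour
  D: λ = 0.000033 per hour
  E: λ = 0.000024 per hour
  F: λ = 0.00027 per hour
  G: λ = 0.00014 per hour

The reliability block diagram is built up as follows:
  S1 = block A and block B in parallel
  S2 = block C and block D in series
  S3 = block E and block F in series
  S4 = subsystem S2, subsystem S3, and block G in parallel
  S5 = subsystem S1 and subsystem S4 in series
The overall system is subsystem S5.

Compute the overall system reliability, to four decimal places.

0.9898

R(A) = exp(−0.00017 × 1000) = 0.843665
R(B) = exp(−0.0000080 × 1000) = 0.992032
R(C) = exp(−0.00028 × 1000) = 0.755784
R(D) = exp(−0.000033 × 1000) = 0.967539
R(E) = exp(−0.000024 × 1000) = 0.976286
R(F) = exp(−0.00027 × 1000) = 0.763379
R(G) = exp(−0.00014 × 1000) = 0.869358
Parallel (A and B): 1 − (1 − 0.843665)(1 − 0.992032) = 0.998754
Series (C and D): 0.755784 × 0.967539 = 0.731250
Series (E and F): 0.976286 × 0.763379 = 0.745276
Parallel ([0.731250], [0.745276], and G): 1 − (1 − 0.731250)(1 − 0.745276)(1 − 0.869358) = 0.991057
Series ([0.998754] and [0.991057]): 0.998754 × 0.991057 = 0.9898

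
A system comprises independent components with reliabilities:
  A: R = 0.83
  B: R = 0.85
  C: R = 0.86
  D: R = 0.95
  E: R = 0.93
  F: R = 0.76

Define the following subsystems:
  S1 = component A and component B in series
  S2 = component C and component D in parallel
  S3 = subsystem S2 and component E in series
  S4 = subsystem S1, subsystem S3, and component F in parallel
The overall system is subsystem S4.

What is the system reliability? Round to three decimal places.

0.995

Series (A and B): 0.83000 × 0.85000 = 0.70550
Parallel (C and D): 1 − (1 − 0.86000)(1 − 0.95000) = 0.99300
Series ([0.99300] and E): 0.99300 × 0.93000 = 0.92349
Parallel ([0.70550], [0.92349], and F): 1 − (1 − 0.70550)(1 − 0.92349)(1 − 0.76000) = 0.995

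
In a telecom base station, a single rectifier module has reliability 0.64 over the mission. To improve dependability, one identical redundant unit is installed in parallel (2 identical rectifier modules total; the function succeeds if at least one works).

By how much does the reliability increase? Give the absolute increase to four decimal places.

R_before = 0.64
R_after = 1 − (1 − 0.64)^2 = 0.8704
ΔR = 0.8704 − 0.64 = 0.2304

0.2304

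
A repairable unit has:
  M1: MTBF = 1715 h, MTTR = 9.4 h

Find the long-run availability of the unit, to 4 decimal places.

A(M1) = MTBF/(MTBF+MTTR) = 1715/(1715+9.4) = 0.9945

0.9945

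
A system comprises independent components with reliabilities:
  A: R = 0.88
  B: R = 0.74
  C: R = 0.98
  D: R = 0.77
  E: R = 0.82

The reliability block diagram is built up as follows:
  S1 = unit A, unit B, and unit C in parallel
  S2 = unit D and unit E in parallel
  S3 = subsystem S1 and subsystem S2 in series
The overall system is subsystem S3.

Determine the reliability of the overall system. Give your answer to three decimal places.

0.958

Parallel (A, B, and C): 1 − (1 − 0.88000)(1 − 0.74000)(1 − 0.98000) = 0.99938
Parallel (D and E): 1 − (1 − 0.77000)(1 − 0.82000) = 0.95860
Series ([0.99938] and [0.95860]): 0.99938 × 0.95860 = 0.958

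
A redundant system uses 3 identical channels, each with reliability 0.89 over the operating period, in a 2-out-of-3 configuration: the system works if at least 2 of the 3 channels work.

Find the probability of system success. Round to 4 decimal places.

0.9664

R = Σ_{i=2}^{3} C(3,i) p^i (1−p)^{3−i} with p = 0.89
C(3,2)·0.89^2·0.11^1 = 0.261393
C(3,3)·0.89^3·0.11^0 = 0.704969
Sum = 0.9664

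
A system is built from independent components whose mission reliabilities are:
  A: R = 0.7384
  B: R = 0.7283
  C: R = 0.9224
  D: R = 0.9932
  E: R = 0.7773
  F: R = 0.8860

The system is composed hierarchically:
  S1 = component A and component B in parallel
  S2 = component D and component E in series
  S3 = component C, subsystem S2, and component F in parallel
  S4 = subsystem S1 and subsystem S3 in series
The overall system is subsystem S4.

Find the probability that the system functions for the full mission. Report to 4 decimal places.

0.9270

Parallel (A and B): 1 − (1 − 0.738400)(1 − 0.728300) = 0.928923
Series (D and E): 0.993200 × 0.777300 = 0.772014
Parallel (C, [0.772014], and F): 1 − (1 − 0.922400)(1 − 0.772014)(1 − 0.886000) = 0.997983
Series ([0.928923] and [0.997983]): 0.928923 × 0.997983 = 0.9270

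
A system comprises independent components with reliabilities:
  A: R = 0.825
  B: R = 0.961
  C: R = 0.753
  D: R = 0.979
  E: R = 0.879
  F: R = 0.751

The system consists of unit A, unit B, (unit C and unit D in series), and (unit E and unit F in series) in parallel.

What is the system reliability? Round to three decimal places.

Series (C and D): 0.75300 × 0.97900 = 0.73719
Series (E and F): 0.87900 × 0.75100 = 0.66013
Parallel (A, B, [0.73719], and [0.66013]): 1 − (1 − 0.82500)(1 − 0.96100)(1 − 0.73719)(1 − 0.66013) = 0.999

0.999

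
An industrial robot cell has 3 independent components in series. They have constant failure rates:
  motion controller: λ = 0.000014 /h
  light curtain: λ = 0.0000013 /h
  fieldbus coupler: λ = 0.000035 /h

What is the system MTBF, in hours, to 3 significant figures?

Series of exponential components: λ_sys = Σ λ_i
λ_sys = 0.000014 + 0.0000013 + 0.000035 = 5.0300e-05 /h
MTBF = 1 / λ_sys = 19900 h

19900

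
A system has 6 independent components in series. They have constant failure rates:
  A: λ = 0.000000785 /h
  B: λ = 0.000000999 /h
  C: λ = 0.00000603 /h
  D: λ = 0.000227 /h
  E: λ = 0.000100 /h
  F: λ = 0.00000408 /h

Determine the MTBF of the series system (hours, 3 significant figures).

Series of exponential components: λ_sys = Σ λ_i
λ_sys = 0.000000785 + 0.000000999 + 0.00000603 + 0.000227 + 0.000100 + 0.00000408 = 3.3889e-04 /h
MTBF = 1 / λ_sys = 2950 h

2950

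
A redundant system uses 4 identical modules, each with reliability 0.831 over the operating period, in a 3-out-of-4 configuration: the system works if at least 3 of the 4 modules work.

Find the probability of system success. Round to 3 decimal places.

R = Σ_{i=3}^{4} C(4,i) p^i (1−p)^{4−i} with p = 0.831
C(4,3)·0.831^3·0.169^1 = 0.38793
C(4,4)·0.831^4·0.169^0 = 0.47687
Sum = 0.865

0.865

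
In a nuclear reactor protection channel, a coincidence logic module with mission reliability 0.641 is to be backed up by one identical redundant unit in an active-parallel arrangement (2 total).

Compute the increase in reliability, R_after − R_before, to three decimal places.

R_before = 0.641
R_after = 1 − (1 − 0.641)^2 = 0.871
ΔR = 0.871 − 0.641 = 0.230

0.230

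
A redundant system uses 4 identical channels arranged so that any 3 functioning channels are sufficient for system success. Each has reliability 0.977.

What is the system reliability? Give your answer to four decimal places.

R = Σ_{i=3}^{4} C(4,i) p^i (1−p)^{4−i} with p = 0.977
C(4,3)·0.977^3·0.023^1 = 0.085797
C(4,4)·0.977^4·0.023^0 = 0.911126
Sum = 0.9969

0.9969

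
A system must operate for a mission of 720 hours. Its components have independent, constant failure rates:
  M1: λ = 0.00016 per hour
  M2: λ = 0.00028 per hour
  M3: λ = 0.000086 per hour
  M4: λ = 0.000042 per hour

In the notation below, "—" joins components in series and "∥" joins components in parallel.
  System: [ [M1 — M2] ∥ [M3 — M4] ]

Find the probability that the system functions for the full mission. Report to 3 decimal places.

R(M1) = exp(−0.00016 × 720) = 0.89119
R(M2) = exp(−0.00028 × 720) = 0.81742
R(M3) = exp(−0.000086 × 720) = 0.93996
R(M4) = exp(−0.000042 × 720) = 0.97021
Series (M1 and M2): 0.89119 × 0.81742 = 0.72848
Series (M3 and M4): 0.93996 × 0.97021 = 0.91196
Parallel ([0.72848] and [0.91196]): 1 − (1 − 0.72848)(1 − 0.91196) = 0.976

0.976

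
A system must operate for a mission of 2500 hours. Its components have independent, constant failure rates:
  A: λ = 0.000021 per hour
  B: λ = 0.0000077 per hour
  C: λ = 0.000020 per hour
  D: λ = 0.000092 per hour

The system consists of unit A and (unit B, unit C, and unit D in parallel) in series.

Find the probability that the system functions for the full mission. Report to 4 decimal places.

0.9487

R(A) = exp(−0.000021 × 2500) = 0.948854
R(B) = exp(−0.0000077 × 2500) = 0.980934
R(C) = exp(−0.000020 × 2500) = 0.951229
R(D) = exp(−0.000092 × 2500) = 0.794534
Parallel (B, C, and D): 1 − (1 − 0.980934)(1 − 0.951229)(1 − 0.794534) = 0.999809
Series (A and [0.999809]): 0.948854 × 0.999809 = 0.9487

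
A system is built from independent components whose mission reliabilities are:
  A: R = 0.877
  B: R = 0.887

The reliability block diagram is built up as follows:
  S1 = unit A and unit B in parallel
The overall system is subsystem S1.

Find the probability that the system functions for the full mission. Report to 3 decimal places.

Parallel (A and B): 1 − (1 − 0.87700)(1 − 0.88700) = 0.986

0.986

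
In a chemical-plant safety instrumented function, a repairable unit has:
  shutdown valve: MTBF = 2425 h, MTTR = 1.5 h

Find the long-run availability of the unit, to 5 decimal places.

A(shutdown valve) = MTBF/(MTBF+MTTR) = 2425/(2425+1.5) = 0.99938

0.99938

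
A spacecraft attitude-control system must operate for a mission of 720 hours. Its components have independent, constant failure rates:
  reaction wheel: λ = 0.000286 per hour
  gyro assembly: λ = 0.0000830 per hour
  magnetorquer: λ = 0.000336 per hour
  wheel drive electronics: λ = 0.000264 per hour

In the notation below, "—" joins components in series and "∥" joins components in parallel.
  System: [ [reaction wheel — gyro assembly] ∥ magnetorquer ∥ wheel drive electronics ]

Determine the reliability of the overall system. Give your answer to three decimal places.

R(reaction wheel) = exp(−0.000286 × 720) = 0.81390
R(gyro assembly) = exp(−0.0000830 × 720) = 0.94199
R(magnetorquer) = exp(−0.000336 × 720) = 0.78512
R(wheel drive electronics) = exp(−0.000264 × 720) = 0.82689
Series (reaction wheel and gyro assembly): 0.81390 × 0.94199 = 0.76669
Parallel ([0.76669], magnetorquer, and wheel drive electronics): 1 − (1 − 0.76669)(1 − 0.78512)(1 − 0.82689) = 0.991

0.991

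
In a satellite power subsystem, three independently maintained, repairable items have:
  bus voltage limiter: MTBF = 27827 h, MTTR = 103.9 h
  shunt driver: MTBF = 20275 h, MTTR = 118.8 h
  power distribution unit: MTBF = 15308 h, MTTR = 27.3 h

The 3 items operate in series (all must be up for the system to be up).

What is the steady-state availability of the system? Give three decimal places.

A(bus voltage limiter) = MTBF/(MTBF+MTTR) = 27827/(27827+103.9) = 0.996280
A(shunt driver) = MTBF/(MTBF+MTTR) = 20275/(20275+118.8) = 0.994175
A(power distribution unit) = MTBF/(MTBF+MTTR) = 15308/(15308+27.3) = 0.998220
Series availability: 0.996280 × 0.994175 × 0.998220 = 0.989

0.989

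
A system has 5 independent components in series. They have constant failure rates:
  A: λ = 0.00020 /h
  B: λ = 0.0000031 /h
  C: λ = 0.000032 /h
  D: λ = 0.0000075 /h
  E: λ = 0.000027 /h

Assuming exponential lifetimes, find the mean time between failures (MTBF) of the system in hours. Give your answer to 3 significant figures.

3710

Series of exponential components: λ_sys = Σ λ_i
λ_sys = 0.00020 + 0.0000031 + 0.000032 + 0.0000075 + 0.000027 = 2.6960e-04 /h
MTBF = 1 / λ_sys = 3710 h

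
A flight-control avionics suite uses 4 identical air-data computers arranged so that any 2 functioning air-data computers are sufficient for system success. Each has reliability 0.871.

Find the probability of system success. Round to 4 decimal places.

R = Σ_{i=2}^{4} C(4,i) p^i (1−p)^{4−i} with p = 0.871
C(4,2)·0.871^2·0.129^2 = 0.075747
C(4,3)·0.871^3·0.129^1 = 0.340961
C(4,4)·0.871^4·0.129^0 = 0.575536
Sum = 0.9922

0.9922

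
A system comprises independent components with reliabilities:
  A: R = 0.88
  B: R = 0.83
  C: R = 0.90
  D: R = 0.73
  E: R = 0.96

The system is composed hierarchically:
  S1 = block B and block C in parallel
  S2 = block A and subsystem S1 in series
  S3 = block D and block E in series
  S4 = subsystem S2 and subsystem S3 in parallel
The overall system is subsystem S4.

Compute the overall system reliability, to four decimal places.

0.9596

Parallel (B and C): 1 − (1 − 0.830000)(1 − 0.900000) = 0.983000
Series (A and [0.983000]): 0.880000 × 0.983000 = 0.865040
Series (D and E): 0.730000 × 0.960000 = 0.700800
Parallel ([0.865040] and [0.700800]): 1 − (1 − 0.865040)(1 − 0.700800) = 0.9596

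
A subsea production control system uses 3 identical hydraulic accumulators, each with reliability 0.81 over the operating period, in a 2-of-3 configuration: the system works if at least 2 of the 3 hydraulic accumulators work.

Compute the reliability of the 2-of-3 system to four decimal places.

0.9054

R = Σ_{i=2}^{3} C(3,i) p^i (1−p)^{3−i} with p = 0.81
C(3,2)·0.81^2·0.19^1 = 0.373977
C(3,3)·0.81^3·0.19^0 = 0.531441
Sum = 0.9054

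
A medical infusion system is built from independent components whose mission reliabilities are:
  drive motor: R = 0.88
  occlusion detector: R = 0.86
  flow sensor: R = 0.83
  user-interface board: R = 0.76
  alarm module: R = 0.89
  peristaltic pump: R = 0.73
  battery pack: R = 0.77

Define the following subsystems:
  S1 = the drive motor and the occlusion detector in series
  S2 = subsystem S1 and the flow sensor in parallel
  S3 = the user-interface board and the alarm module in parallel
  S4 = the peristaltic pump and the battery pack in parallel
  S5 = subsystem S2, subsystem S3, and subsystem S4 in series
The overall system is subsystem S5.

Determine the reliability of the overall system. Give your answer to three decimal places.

0.875

Series (drive motor and occlusion detector): 0.88000 × 0.86000 = 0.75680
Parallel ([0.75680] and flow sensor): 1 − (1 − 0.75680)(1 − 0.83000) = 0.95866
Parallel (user-interface board and alarm module): 1 − (1 − 0.76000)(1 − 0.89000) = 0.97360
Parallel (peristaltic pump and battery pack): 1 − (1 − 0.73000)(1 − 0.77000) = 0.93790
Series ([0.95866], [0.97360], and [0.93790]): 0.95866 × 0.97360 × 0.93790 = 0.875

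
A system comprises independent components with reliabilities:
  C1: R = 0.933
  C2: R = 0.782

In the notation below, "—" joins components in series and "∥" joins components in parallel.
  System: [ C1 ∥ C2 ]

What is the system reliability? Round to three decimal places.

0.985

Parallel (C1 and C2): 1 − (1 − 0.93300)(1 − 0.78200) = 0.985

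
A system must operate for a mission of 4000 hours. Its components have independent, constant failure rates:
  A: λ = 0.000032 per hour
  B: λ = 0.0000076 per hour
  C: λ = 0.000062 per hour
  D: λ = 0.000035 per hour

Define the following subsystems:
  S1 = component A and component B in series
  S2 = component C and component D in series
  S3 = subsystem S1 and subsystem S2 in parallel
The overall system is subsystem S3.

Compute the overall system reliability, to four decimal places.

0.9529

R(A) = exp(−0.000032 × 4000) = 0.879853
R(B) = exp(−0.0000076 × 4000) = 0.970057
R(C) = exp(−0.000062 × 4000) = 0.780360
R(D) = exp(−0.000035 × 4000) = 0.869358
Series (A and B): 0.879853 × 0.970057 = 0.853508
Series (C and D): 0.780360 × 0.869358 = 0.678412
Parallel ([0.853508] and [0.678412]): 1 − (1 − 0.853508)(1 − 0.678412) = 0.9529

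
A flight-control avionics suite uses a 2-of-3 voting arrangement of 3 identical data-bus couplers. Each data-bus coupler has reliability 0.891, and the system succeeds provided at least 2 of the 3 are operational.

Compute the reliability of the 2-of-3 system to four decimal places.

0.9669

R = Σ_{i=2}^{3} C(3,i) p^i (1−p)^{3−i} with p = 0.891
C(3,2)·0.891^2·0.109^1 = 0.259599
C(3,3)·0.891^3·0.109^0 = 0.707348
Sum = 0.9669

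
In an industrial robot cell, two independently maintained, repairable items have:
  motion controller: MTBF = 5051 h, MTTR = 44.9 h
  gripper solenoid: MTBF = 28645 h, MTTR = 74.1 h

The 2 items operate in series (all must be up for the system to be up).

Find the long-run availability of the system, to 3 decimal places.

A(motion controller) = MTBF/(MTBF+MTTR) = 5051/(5051+44.9) = 0.991189
A(gripper solenoid) = MTBF/(MTBF+MTTR) = 28645/(28645+74.1) = 0.997420
Series availability: 0.991189 × 0.997420 = 0.989

0.989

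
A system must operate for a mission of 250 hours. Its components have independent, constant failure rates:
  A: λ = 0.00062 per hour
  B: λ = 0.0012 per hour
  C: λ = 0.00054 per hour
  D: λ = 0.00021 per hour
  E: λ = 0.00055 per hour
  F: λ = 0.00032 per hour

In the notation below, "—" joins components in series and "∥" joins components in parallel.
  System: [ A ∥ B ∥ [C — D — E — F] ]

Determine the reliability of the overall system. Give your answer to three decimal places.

0.988

R(A) = exp(−0.00062 × 250) = 0.85642
R(B) = exp(−0.0012 × 250) = 0.74082
R(C) = exp(−0.00054 × 250) = 0.87372
R(D) = exp(−0.00021 × 250) = 0.94885
R(E) = exp(−0.00055 × 250) = 0.87153
R(F) = exp(−0.00032 × 250) = 0.92312
Series (C, D, E, and F): 0.87372 × 0.94885 × 0.87153 × 0.92312 = 0.66698
Parallel (A, B, and [0.66698]): 1 − (1 − 0.85642)(1 − 0.74082)(1 − 0.66698) = 0.988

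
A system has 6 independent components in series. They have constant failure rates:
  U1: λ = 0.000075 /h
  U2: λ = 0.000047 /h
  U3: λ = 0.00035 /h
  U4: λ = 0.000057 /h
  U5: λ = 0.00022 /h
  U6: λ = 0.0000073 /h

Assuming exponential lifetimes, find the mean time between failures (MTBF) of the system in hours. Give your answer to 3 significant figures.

Series of exponential components: λ_sys = Σ λ_i
λ_sys = 0.000075 + 0.000047 + 0.00035 + 0.000057 + 0.00022 + 0.0000073 = 7.5630e-04 /h
MTBF = 1 / λ_sys = 1320 h

1320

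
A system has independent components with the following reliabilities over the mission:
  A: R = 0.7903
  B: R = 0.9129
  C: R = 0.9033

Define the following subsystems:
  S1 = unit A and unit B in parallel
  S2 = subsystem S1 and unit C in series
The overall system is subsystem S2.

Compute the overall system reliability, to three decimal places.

Parallel (A and B): 1 − (1 − 0.79030)(1 − 0.91290) = 0.98174
Series ([0.98174] and C): 0.98174 × 0.90330 = 0.887

0.887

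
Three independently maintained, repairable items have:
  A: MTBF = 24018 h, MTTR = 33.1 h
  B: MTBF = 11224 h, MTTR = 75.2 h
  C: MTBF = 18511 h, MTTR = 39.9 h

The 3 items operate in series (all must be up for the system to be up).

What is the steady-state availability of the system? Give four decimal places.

A(A) = MTBF/(MTBF+MTTR) = 24018/(24018+33.1) = 0.998624
A(B) = MTBF/(MTBF+MTTR) = 11224/(11224+75.2) = 0.993345
A(C) = MTBF/(MTBF+MTTR) = 18511/(18511+39.9) = 0.997849
Series availability: 0.998624 × 0.993345 × 0.997849 = 0.9898

0.9898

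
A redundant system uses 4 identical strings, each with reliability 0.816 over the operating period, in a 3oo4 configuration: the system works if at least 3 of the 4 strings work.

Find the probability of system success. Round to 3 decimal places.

0.843

R = Σ_{i=3}^{4} C(4,i) p^i (1−p)^{4−i} with p = 0.816
C(4,3)·0.816^3·0.184^1 = 0.39990
C(4,4)·0.816^4·0.184^0 = 0.44336
Sum = 0.843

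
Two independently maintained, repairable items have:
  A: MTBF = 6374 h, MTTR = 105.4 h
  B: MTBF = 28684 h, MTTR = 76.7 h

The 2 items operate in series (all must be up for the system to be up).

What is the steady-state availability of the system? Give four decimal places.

0.9811

A(A) = MTBF/(MTBF+MTTR) = 6374/(6374+105.4) = 0.983733
A(B) = MTBF/(MTBF+MTTR) = 28684/(28684+76.7) = 0.997333
Series availability: 0.983733 × 0.997333 = 0.9811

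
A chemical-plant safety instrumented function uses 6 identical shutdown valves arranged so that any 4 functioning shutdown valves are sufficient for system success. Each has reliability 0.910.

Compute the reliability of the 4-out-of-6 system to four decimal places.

0.9882

R = Σ_{i=4}^{6} C(6,i) p^i (1−p)^{6−i} with p = 0.910
C(6,4)·0.910^4·0.090^2 = 0.083319
C(6,5)·0.910^5·0.090^1 = 0.336977
C(6,6)·0.910^6·0.090^0 = 0.567869
Sum = 0.9882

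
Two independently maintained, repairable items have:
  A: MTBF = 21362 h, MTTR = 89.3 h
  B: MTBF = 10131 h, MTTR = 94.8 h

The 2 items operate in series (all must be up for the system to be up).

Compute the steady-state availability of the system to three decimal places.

A(A) = MTBF/(MTBF+MTTR) = 21362/(21362+89.3) = 0.995837
A(B) = MTBF/(MTBF+MTTR) = 10131/(10131+94.8) = 0.990729
Series availability: 0.995837 × 0.990729 = 0.987

0.987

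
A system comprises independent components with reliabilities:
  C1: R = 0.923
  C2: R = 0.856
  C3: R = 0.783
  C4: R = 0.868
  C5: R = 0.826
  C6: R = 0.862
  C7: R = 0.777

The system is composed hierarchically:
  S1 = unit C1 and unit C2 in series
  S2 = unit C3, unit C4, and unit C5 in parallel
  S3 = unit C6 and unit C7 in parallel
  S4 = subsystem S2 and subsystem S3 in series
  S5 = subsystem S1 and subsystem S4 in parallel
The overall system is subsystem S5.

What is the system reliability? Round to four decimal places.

0.9925

Series (C1 and C2): 0.923000 × 0.856000 = 0.790088
Parallel (C3, C4, and C5): 1 − (1 − 0.783000)(1 − 0.868000)(1 − 0.826000) = 0.995016
Parallel (C6 and C7): 1 − (1 − 0.862000)(1 − 0.777000) = 0.969226
Series ([0.995016] and [0.969226]): 0.995016 × 0.969226 = 0.964395
Parallel ([0.790088] and [0.964395]): 1 − (1 − 0.790088)(1 − 0.964395) = 0.9925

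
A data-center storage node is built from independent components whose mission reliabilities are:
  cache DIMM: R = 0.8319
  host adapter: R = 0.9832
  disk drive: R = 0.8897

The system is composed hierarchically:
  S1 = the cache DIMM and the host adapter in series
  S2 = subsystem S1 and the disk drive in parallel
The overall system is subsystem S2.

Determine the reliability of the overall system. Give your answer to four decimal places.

Series (cache DIMM and host adapter): 0.831900 × 0.983200 = 0.817924
Parallel ([0.817924] and disk drive): 1 − (1 − 0.817924)(1 − 0.889700) = 0.9799

0.9799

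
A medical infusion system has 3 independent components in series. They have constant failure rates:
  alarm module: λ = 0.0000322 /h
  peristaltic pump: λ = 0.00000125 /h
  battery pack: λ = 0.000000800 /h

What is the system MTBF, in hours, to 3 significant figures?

Series of exponential components: λ_sys = Σ λ_i
λ_sys = 0.0000322 + 0.00000125 + 0.000000800 = 3.4250e-05 /h
MTBF = 1 / λ_sys = 29200 h

29200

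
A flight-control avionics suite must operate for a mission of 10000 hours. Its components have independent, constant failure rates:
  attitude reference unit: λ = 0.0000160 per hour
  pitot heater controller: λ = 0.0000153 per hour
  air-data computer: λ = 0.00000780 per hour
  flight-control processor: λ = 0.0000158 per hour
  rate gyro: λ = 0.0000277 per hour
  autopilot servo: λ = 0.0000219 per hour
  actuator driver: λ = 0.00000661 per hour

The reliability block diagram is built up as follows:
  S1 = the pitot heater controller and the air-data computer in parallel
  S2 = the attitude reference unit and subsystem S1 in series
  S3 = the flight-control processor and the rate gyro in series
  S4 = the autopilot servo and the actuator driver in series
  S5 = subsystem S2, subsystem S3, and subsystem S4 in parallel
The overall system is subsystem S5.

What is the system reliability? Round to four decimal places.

R(attitude reference unit) = exp(−0.0000160 × 10000) = 0.852144
R(pitot heater controller) = exp(−0.0000153 × 10000) = 0.858130
R(air-data computer) = exp(−0.00000780 × 10000) = 0.924964
R(flight-control processor) = exp(−0.0000158 × 10000) = 0.853850
R(rate gyro) = exp(−0.0000277 × 10000) = 0.758054
R(autopilot servo) = exp(−0.0000219 × 10000) = 0.803322
R(actuator driver) = exp(−0.00000661 × 10000) = 0.936037
Parallel (pitot heater controller and air-data computer): 1 − (1 − 0.858130)(1 − 0.924964) = 0.989355
Series (attitude reference unit and [0.989355]): 0.852144 × 0.989355 = 0.843073
Series (flight-control processor and rate gyro): 0.853850 × 0.758054 = 0.647264
Series (autopilot servo and actuator driver): 0.803322 × 0.936037 = 0.751939
Parallel ([0.843073], [0.647264], and [0.751939]): 1 − (1 − 0.843073)(1 − 0.647264)(1 − 0.751939) = 0.9863

0.9863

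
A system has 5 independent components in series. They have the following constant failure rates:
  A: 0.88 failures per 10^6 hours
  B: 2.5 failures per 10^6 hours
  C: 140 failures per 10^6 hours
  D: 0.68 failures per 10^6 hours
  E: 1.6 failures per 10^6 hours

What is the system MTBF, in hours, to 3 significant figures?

6870

Series of exponential components: λ_sys = Σ λ_i
λ_sys = 0.00000088 + 0.0000025 + 0.00014 + 0.00000068 + 0.0000016 = 1.4566e-04 /h
MTBF = 1 / λ_sys = 6870 h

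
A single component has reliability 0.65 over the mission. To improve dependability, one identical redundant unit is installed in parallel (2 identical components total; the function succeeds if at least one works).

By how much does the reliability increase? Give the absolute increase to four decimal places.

0.2275

R_before = 0.65
R_after = 1 − (1 − 0.65)^2 = 0.8775
ΔR = 0.8775 − 0.65 = 0.2275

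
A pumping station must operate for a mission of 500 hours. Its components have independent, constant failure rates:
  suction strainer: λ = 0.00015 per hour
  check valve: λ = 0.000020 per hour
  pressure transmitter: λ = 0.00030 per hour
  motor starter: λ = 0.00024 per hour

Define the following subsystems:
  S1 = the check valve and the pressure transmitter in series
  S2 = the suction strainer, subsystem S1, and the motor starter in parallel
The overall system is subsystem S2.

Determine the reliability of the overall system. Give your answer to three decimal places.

R(suction strainer) = exp(−0.00015 × 500) = 0.92774
R(check valve) = exp(−0.000020 × 500) = 0.99005
R(pressure transmitter) = exp(−0.00030 × 500) = 0.86071
R(motor starter) = exp(−0.00024 × 500) = 0.88692
Series (check valve and pressure transmitter): 0.99005 × 0.86071 = 0.85215
Parallel (suction strainer, [0.85215], and motor starter): 1 − (1 − 0.92774)(1 − 0.85215)(1 − 0.88692) = 0.999

0.999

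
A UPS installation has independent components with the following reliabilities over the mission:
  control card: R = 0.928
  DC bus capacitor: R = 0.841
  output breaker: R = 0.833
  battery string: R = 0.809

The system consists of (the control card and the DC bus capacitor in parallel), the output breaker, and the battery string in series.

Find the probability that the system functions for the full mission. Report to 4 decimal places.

Parallel (control card and DC bus capacitor): 1 − (1 − 0.928000)(1 − 0.841000) = 0.988552
Series ([0.988552], output breaker, and battery string): 0.988552 × 0.833000 × 0.809000 = 0.6662

0.6662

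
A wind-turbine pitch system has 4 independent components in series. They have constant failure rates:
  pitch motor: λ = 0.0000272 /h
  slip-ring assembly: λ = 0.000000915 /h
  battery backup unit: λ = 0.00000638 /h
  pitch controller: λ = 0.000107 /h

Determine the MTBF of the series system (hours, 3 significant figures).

7070

Series of exponential components: λ_sys = Σ λ_i
λ_sys = 0.0000272 + 0.000000915 + 0.00000638 + 0.000107 = 1.4149e-04 /h
MTBF = 1 / λ_sys = 7070 h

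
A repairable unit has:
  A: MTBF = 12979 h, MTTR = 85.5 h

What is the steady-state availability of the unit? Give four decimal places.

A(A) = MTBF/(MTBF+MTTR) = 12979/(12979+85.5) = 0.9935

0.9935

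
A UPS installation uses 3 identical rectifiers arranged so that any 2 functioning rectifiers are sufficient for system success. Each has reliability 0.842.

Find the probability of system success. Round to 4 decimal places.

0.9330

R = Σ_{i=2}^{3} C(3,i) p^i (1−p)^{3−i} with p = 0.842
C(3,2)·0.842^2·0.158^1 = 0.336049
C(3,3)·0.842^3·0.158^0 = 0.596948
Sum = 0.9330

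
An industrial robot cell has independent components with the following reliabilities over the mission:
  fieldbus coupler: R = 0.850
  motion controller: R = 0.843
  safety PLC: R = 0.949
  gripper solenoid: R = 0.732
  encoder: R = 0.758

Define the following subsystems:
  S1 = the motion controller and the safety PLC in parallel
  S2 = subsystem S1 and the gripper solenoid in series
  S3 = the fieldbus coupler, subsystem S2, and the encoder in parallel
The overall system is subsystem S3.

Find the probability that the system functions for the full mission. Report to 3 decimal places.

Parallel (motion controller and safety PLC): 1 − (1 − 0.84300)(1 − 0.94900) = 0.99199
Series ([0.99199] and gripper solenoid): 0.99199 × 0.73200 = 0.72614
Parallel (fieldbus coupler, [0.72614], and encoder): 1 − (1 − 0.85000)(1 − 0.72614)(1 − 0.75800) = 0.990

0.990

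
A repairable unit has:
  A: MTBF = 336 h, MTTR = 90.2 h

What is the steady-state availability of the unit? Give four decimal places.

0.7884

A(A) = MTBF/(MTBF+MTTR) = 336/(336+90.2) = 0.7884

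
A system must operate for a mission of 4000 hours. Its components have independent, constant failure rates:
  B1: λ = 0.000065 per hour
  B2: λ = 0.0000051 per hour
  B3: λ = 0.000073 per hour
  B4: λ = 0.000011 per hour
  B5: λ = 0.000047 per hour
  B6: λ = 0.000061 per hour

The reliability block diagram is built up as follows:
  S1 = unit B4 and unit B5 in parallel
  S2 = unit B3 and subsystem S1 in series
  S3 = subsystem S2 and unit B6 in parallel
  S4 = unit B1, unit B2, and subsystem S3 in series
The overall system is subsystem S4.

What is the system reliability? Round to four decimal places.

R(B1) = exp(−0.000065 × 4000) = 0.771052
R(B2) = exp(−0.0000051 × 4000) = 0.979807
R(B3) = exp(−0.000073 × 4000) = 0.746769
R(B4) = exp(−0.000011 × 4000) = 0.956954
R(B5) = exp(−0.000047 × 4000) = 0.828615
R(B6) = exp(−0.000061 × 4000) = 0.783488
Parallel (B4 and B5): 1 − (1 − 0.956954)(1 − 0.828615) = 0.992623
Series (B3 and [0.992623]): 0.746769 × 0.992623 = 0.741260
Parallel ([0.741260] and B6): 1 − (1 − 0.741260)(1 − 0.783488) = 0.943980
Series (B1, B2, and [0.943980]): 0.771052 × 0.979807 × 0.943980 = 0.7132

0.7132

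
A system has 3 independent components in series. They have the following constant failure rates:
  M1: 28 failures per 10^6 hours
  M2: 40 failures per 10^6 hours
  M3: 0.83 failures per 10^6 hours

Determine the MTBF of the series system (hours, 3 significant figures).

14500

Series of exponential components: λ_sys = Σ λ_i
λ_sys = 0.000028 + 0.000040 + 0.00000083 = 6.8830e-05 /h
MTBF = 1 / λ_sys = 14500 h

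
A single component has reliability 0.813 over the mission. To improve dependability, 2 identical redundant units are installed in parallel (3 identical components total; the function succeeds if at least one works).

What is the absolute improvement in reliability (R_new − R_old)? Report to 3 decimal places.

0.180

R_before = 0.813
R_after = 1 − (1 − 0.813)^3 = 0.993
ΔR = 0.993 − 0.813 = 0.180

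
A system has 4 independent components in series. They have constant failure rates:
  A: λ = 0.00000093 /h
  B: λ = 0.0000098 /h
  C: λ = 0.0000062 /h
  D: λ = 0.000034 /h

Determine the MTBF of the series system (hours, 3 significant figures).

19600

Series of exponential components: λ_sys = Σ λ_i
λ_sys = 0.00000093 + 0.0000098 + 0.0000062 + 0.000034 = 5.0930e-05 /h
MTBF = 1 / λ_sys = 19600 h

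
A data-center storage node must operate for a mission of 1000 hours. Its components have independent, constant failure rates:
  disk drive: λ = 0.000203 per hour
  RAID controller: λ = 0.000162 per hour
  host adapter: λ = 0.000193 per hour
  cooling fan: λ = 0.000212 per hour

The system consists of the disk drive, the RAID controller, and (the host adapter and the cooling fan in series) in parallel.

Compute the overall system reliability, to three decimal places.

0.991

R(disk drive) = exp(−0.000203 × 1000) = 0.81628
R(RAID controller) = exp(−0.000162 × 1000) = 0.85044
R(host adapter) = exp(−0.000193 × 1000) = 0.82448
R(cooling fan) = exp(−0.000212 × 1000) = 0.80896
Series (host adapter and cooling fan): 0.82448 × 0.80896 = 0.66697
Parallel (disk drive, RAID controller, and [0.66697]): 1 − (1 − 0.81628)(1 − 0.85044)(1 − 0.66697) = 0.991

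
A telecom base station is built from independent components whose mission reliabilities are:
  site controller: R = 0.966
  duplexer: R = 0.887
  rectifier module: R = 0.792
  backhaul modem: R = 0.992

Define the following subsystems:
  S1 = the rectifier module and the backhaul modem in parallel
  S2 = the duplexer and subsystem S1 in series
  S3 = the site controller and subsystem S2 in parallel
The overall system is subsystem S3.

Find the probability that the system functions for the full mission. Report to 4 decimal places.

0.9961

Parallel (rectifier module and backhaul modem): 1 − (1 − 0.792000)(1 − 0.992000) = 0.998336
Series (duplexer and [0.998336]): 0.887000 × 0.998336 = 0.885524
Parallel (site controller and [0.885524]): 1 − (1 − 0.966000)(1 − 0.885524) = 0.9961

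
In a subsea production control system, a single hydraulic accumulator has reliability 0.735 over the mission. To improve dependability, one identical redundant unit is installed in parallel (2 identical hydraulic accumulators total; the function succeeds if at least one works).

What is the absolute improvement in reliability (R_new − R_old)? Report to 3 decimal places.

R_before = 0.735
R_after = 1 − (1 − 0.735)^2 = 0.930
ΔR = 0.930 − 0.735 = 0.195

0.195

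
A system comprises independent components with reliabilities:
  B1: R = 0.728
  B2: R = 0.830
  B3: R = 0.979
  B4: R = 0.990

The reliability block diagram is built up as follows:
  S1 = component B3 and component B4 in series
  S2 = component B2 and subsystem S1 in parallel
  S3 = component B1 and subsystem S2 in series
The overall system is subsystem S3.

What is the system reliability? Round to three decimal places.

Series (B3 and B4): 0.97900 × 0.99000 = 0.96921
Parallel (B2 and [0.96921]): 1 − (1 − 0.83000)(1 − 0.96921) = 0.99477
Series (B1 and [0.99477]): 0.72800 × 0.99477 = 0.724

0.724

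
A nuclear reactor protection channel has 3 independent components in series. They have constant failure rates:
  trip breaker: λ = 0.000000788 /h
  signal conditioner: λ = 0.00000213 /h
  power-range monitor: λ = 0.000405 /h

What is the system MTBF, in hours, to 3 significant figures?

Series of exponential components: λ_sys = Σ λ_i
λ_sys = 0.000000788 + 0.00000213 + 0.000405 = 4.0792e-04 /h
MTBF = 1 / λ_sys = 2450 h

2450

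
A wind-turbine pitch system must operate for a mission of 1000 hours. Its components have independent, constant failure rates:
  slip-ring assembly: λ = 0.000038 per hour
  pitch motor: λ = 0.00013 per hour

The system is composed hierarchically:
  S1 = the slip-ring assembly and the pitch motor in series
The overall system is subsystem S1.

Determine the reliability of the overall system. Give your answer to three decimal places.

R(slip-ring assembly) = exp(−0.000038 × 1000) = 0.96271
R(pitch motor) = exp(−0.00013 × 1000) = 0.87810
Series (slip-ring assembly and pitch motor): 0.96271 × 0.87810 = 0.845

0.845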